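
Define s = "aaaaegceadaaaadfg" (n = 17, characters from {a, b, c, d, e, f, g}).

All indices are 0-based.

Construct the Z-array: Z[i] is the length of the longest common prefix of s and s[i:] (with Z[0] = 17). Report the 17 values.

Z[0]=17
i=1: fresh scan; Z[1]=3 grow→box=[1,4)
i=2: min(r-i=2, Z[1]=3)=2; Z[2]=2
i=3: min(r-i=1, Z[2]=2)=1; Z[3]=1
i=4: fresh scan; Z[4]=0
i=5: fresh scan; Z[5]=0
i=6: fresh scan; Z[6]=0
i=7: fresh scan; Z[7]=0
i=8: fresh scan; Z[8]=1 grow→box=[8,9)
i=9: fresh scan; Z[9]=0
i=10: fresh scan; Z[10]=4 grow→box=[10,14)
i=11: min(r-i=3, Z[1]=3)=3; Z[11]=3
i=12: min(r-i=2, Z[2]=2)=2; Z[12]=2
i=13: min(r-i=1, Z[3]=1)=1; Z[13]=1
i=14: fresh scan; Z[14]=0
i=15: fresh scan; Z[15]=0
i=16: fresh scan; Z[16]=0

[17, 3, 2, 1, 0, 0, 0, 0, 1, 0, 4, 3, 2, 1, 0, 0, 0]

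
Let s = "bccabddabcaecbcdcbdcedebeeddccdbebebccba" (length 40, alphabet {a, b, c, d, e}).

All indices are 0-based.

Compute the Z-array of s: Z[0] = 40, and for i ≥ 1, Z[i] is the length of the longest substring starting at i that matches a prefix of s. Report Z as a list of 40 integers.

Z[0]=40
i=1: fresh scan; Z[1]=0
i=2: fresh scan; Z[2]=0
i=3: fresh scan; Z[3]=0
i=4: fresh scan; Z[4]=1 scan→box=[4,5)
i=5: fresh scan; Z[5]=0
i=6: fresh scan; Z[6]=0
i=7: fresh scan; Z[7]=0
i=8: fresh scan; Z[8]=2 scan→box=[8,10)
i=9: min(r-i=1, Z[1]=0)=0; Z[9]=0
i=10: fresh scan; Z[10]=0
i=11: fresh scan; Z[11]=0
i=12: fresh scan; Z[12]=0
i=13: fresh scan; Z[13]=2 scan→box=[13,15)
i=14: min(r-i=1, Z[1]=0)=0; Z[14]=0
i=15: fresh scan; Z[15]=0
i=16: fresh scan; Z[16]=0
i=17: fresh scan; Z[17]=1 scan→box=[17,18)
i=18: fresh scan; Z[18]=0
i=19: fresh scan; Z[19]=0
i=20: fresh scan; Z[20]=0
i=21: fresh scan; Z[21]=0
i=22: fresh scan; Z[22]=0
i=23: fresh scan; Z[23]=1 scan→box=[23,24)
i=24: fresh scan; Z[24]=0
i=25: fresh scan; Z[25]=0
i=26: fresh scan; Z[26]=0
i=27: fresh scan; Z[27]=0
i=28: fresh scan; Z[28]=0
i=29: fresh scan; Z[29]=0
i=30: fresh scan; Z[30]=0
i=31: fresh scan; Z[31]=1 scan→box=[31,32)
i=32: fresh scan; Z[32]=0
i=33: fresh scan; Z[33]=1 scan→box=[33,34)
i=34: fresh scan; Z[34]=0
i=35: fresh scan; Z[35]=3 scan→box=[35,38)
i=36: min(r-i=2, Z[1]=0)=0; Z[36]=0
i=37: min(r-i=1, Z[2]=0)=0; Z[37]=0
i=38: fresh scan; Z[38]=1 scan→box=[38,39)
i=39: fresh scan; Z[39]=0

[40, 0, 0, 0, 1, 0, 0, 0, 2, 0, 0, 0, 0, 2, 0, 0, 0, 1, 0, 0, 0, 0, 0, 1, 0, 0, 0, 0, 0, 0, 0, 1, 0, 1, 0, 3, 0, 0, 1, 0]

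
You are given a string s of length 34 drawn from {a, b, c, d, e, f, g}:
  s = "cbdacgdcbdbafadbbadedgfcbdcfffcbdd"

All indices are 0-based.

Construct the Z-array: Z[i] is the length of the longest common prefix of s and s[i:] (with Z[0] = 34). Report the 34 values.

Z[0]=34
i=1: fresh scan; Z[1]=0
i=2: fresh scan; Z[2]=0
i=3: fresh scan; Z[3]=0
i=4: fresh scan; Z[4]=1 grow→box=[4,5)
i=5: fresh scan; Z[5]=0
i=6: fresh scan; Z[6]=0
i=7: fresh scan; Z[7]=3 grow→box=[7,10)
i=8: min(r-i=2, Z[1]=0)=0; Z[8]=0
i=9: min(r-i=1, Z[2]=0)=0; Z[9]=0
i=10: fresh scan; Z[10]=0
i=11: fresh scan; Z[11]=0
i=12: fresh scan; Z[12]=0
i=13: fresh scan; Z[13]=0
i=14: fresh scan; Z[14]=0
i=15: fresh scan; Z[15]=0
i=16: fresh scan; Z[16]=0
i=17: fresh scan; Z[17]=0
i=18: fresh scan; Z[18]=0
i=19: fresh scan; Z[19]=0
i=20: fresh scan; Z[20]=0
i=21: fresh scan; Z[21]=0
i=22: fresh scan; Z[22]=0
i=23: fresh scan; Z[23]=3 grow→box=[23,26)
i=24: min(r-i=2, Z[1]=0)=0; Z[24]=0
i=25: min(r-i=1, Z[2]=0)=0; Z[25]=0
i=26: fresh scan; Z[26]=1 grow→box=[26,27)
i=27: fresh scan; Z[27]=0
i=28: fresh scan; Z[28]=0
i=29: fresh scan; Z[29]=0
i=30: fresh scan; Z[30]=3 grow→box=[30,33)
i=31: min(r-i=2, Z[1]=0)=0; Z[31]=0
i=32: min(r-i=1, Z[2]=0)=0; Z[32]=0
i=33: fresh scan; Z[33]=0

[34, 0, 0, 0, 1, 0, 0, 3, 0, 0, 0, 0, 0, 0, 0, 0, 0, 0, 0, 0, 0, 0, 0, 3, 0, 0, 1, 0, 0, 0, 3, 0, 0, 0]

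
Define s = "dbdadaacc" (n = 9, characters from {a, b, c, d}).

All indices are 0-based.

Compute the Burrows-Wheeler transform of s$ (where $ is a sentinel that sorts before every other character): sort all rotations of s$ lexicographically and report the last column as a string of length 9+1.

cdaddcaab$

rank  rotation    last
    0  $dbdadaacc  c
    1  aacc$dbdad  d
    2  acc$dbdada  a
    3  adaacc$dbd  d
    4  bdadaacc$d  d
    5  c$dbdadaac  c
    6  cc$dbdadaa  a
    7  daacc$dbda  a
    8  dadaacc$db  b
    9  dbdadaacc$  $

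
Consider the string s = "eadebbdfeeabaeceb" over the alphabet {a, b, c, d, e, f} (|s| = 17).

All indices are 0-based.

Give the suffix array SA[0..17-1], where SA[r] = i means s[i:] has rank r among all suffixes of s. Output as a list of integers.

rank | idx | suffix
   0 |  10 | abaeceb
   1 |   1 | adebbdfeeabaeceb
   2 |  12 | aeceb
   3 |  16 | b
   4 |  11 | baeceb
   5 |   4 | bbdfeeabaeceb
   6 |   5 | bdfeeabaeceb
   7 |  14 | ceb
   8 |   2 | debbdfeeabaeceb
   9 |   6 | dfeeabaeceb
  10 |   9 | eabaeceb
  11 |   0 | eadebbdfeeabaeceb
  12 |  15 | eb
  13 |   3 | ebbdfeeabaeceb
  14 |  13 | eceb
  15 |   8 | eeabaeceb
  16 |   7 | feeabaeceb

[10, 1, 12, 16, 11, 4, 5, 14, 2, 6, 9, 0, 15, 3, 13, 8, 7]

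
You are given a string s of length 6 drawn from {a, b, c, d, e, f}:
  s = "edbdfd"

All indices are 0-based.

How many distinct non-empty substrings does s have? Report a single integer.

19

rank→(start, suffix):
  0 → (2, 'bdfd')
  1 → (5, 'd')
  2 → (1, 'dbdfd')
  3 → (3, 'dfd')
  4 → (0, 'edbdfd')
  5 → (4, 'fd')

SA = [2, 5, 1, 3, 0, 4]
i: (SA[i-1],SA[i]) lcp shared
  1: (2,5) 0 ''
  2: (5,1) 1 'd'
  3: (1,3) 1 'd'
  4: (3,0) 0 ''
  5: (0,4) 0 ''

n(n+1)/2 = 6·7/2 = 21
Σ LCP = 0 + 0 + 1 + 1 + 0 + 0 = 2
distinct = 21 − 2 = 19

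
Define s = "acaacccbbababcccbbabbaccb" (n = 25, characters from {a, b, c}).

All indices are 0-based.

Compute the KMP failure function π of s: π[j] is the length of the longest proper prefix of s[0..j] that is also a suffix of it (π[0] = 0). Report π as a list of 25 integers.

π[0] = 0
j=1 s[j]='c': π[1]=0 (border '')
j=2 s[j]='a': π[2]=1 (border 'a')
j=3 s[j]='a': k: 1→0; π[3]=1 (border 'a')
j=4 s[j]='c': π[4]=2 (border 'ac')
j=5 s[j]='c': k: 2→0; π[5]=0 (border '')
j=6 s[j]='c': π[6]=0 (border '')
j=7 s[j]='b': π[7]=0 (border '')
j=8 s[j]='b': π[8]=0 (border '')
j=9 s[j]='a': π[9]=1 (border 'a')
j=10 s[j]='b': k: 1→0; π[10]=0 (border '')
j=11 s[j]='a': π[11]=1 (border 'a')
j=12 s[j]='b': k: 1→0; π[12]=0 (border '')
j=13 s[j]='c': π[13]=0 (border '')
j=14 s[j]='c': π[14]=0 (border '')
j=15 s[j]='c': π[15]=0 (border '')
j=16 s[j]='b': π[16]=0 (border '')
j=17 s[j]='b': π[17]=0 (border '')
j=18 s[j]='a': π[18]=1 (border 'a')
j=19 s[j]='b': k: 1→0; π[19]=0 (border '')
j=20 s[j]='b': π[20]=0 (border '')
j=21 s[j]='a': π[21]=1 (border 'a')
j=22 s[j]='c': π[22]=2 (border 'ac')
j=23 s[j]='c': k: 2→0; π[23]=0 (border '')
j=24 s[j]='b': π[24]=0 (border '')

[0, 0, 1, 1, 2, 0, 0, 0, 0, 1, 0, 1, 0, 0, 0, 0, 0, 0, 1, 0, 0, 1, 2, 0, 0]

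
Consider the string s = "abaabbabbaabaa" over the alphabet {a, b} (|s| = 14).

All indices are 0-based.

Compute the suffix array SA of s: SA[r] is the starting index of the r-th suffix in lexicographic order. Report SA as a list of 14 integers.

[13, 12, 9, 2, 10, 0, 6, 3, 11, 8, 1, 5, 7, 4]

sorted suffixes:
  #0 SA[0]=13  'a'
  #1 SA[1]=12  'aa'
  #2 SA[2]=9  'aabaa'
  #3 SA[3]=2  'aabbabbaabaa'
  #4 SA[4]=10  'abaa'
  #5 SA[5]=0  'abaabbabbaabaa'
  #6 SA[6]=6  'abbaabaa'
  #7 SA[7]=3  'abbabbaabaa'
  #8 SA[8]=11  'baa'
  #9 SA[9]=8  'baabaa'
  #10 SA[10]=1  'baabbabbaabaa'
  #11 SA[11]=5  'babbaabaa'
  #12 SA[12]=7  'bbaabaa'
  #13 SA[13]=4  'bbabbaabaa'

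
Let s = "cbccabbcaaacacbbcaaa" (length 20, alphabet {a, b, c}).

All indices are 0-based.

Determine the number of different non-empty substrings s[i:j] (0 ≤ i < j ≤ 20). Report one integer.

sorted suffixes:
  #0 SA[0]=19  'a'
  #1 SA[1]=18  'aa'
  #2 SA[2]=17  'aaa'
  #3 SA[3]=8  'aaacacbbcaaa'
  #4 SA[4]=9  'aacacbbcaaa'
  #5 SA[5]=4  'abbcaaacacbbcaaa'
  #6 SA[6]=10  'acacbbcaaa'
  #7 SA[7]=12  'acbbcaaa'
  #8 SA[8]=14  'bbcaaa'
  #9 SA[9]=5  'bbcaaacacbbcaaa'
  #10 SA[10]=15  'bcaaa'
  #11 SA[11]=6  'bcaaacacbbcaaa'
  #12 SA[12]=1  'bccabbcaaacacbbcaaa'
  #13 SA[13]=16  'caaa'
  #14 SA[14]=7  'caaacacbbcaaa'
  #15 SA[15]=3  'cabbcaaacacbbcaaa'
  #16 SA[16]=11  'cacbbcaaa'
  #17 SA[17]=13  'cbbcaaa'
  #18 SA[18]=0  'cbccabbcaaacacbbcaaa'
  #19 SA[19]=2  'ccabbcaaacacbbcaaa'

SA = [19, 18, 17, 8, 9, 4, 10, 12, 14, 5, 15, 6, 1, 16, 7, 3, 11, 13, 0, 2]
[i] adj suffixes → lcp
  [1] 19/18 → 1 ('a')
  [2] 18/17 → 2 ('aa')
  [3] 17/8 → 3 ('aaa')
  [4] 8/9 → 2 ('aa')
  [5] 9/4 → 1 ('a')
  [6] 4/10 → 1 ('a')
  [7] 10/12 → 2 ('ac')
  [8] 12/14 → 0 ('')
  [9] 14/5 → 6 ('bbcaaa')
  [10] 5/15 → 1 ('b')
  [11] 15/6 → 5 ('bcaaa')
  [12] 6/1 → 2 ('bc')
  [13] 1/16 → 0 ('')
  [14] 16/7 → 4 ('caaa')
  [15] 7/3 → 2 ('ca')
  [16] 3/11 → 2 ('ca')
  [17] 11/13 → 1 ('c')
  [18] 13/0 → 2 ('cb')
  [19] 0/2 → 1 ('c')

n(n+1)/2 = 20·21/2 = 210
Σ LCP = 0 + 1 + 2 + 3 + 2 + 1 + 1 + 2 + 0 + 6 + 1 + 5 + 2 + 0 + 4 + 2 + 2 + 1 + 2 + 1 = 38
distinct = 210 − 38 = 172

172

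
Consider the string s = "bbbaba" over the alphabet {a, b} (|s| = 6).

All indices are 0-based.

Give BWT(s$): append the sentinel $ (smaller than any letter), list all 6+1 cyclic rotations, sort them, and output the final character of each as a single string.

abbabb$

rank  rotation last
    0  $bbbaba  a
    1  a$bbbab  b
    2  aba$bbb  b
    3  ba$bbba  a
    4  baba$bb  b
    5  bbaba$b  b
    6  bbbaba$  $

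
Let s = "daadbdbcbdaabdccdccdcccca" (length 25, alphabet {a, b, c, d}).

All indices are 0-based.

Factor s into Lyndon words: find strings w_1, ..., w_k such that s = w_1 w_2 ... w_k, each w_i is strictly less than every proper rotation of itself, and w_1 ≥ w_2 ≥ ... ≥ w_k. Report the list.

emit factor 1: 'd' (i=0, period=1)
emit factor 2: 'aadbdbcbd' (i=1, period=9)
emit factor 3: 'aabdccdccdcccc' (i=10, period=14)
emit factor 4: 'a' (i=24, period=1)

["d", "aadbdbcbd", "aabdccdccdcccc", "a"]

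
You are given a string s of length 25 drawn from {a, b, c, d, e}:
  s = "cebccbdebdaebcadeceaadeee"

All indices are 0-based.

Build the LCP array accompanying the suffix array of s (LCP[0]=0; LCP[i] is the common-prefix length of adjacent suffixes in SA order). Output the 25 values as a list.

rank→(start, suffix):
  0 → (19, 'aadeee')
  1 → (14, 'adeceaadeee')
  2 → (20, 'adeee')
  3 → (10, 'aebcadeceaadeee')
  4 → (12, 'bcadeceaadeee')
  5 → (2, 'bccbdebdaebcadeceaadeee')
  6 → (8, 'bdaebcadeceaadeee')
  7 → (5, 'bdebdaebcadeceaadeee')
  8 → (13, 'cadeceaadeee')
  9 → (4, 'cbdebdaebcadeceaadeee')
  10 → (3, 'ccbdebdaebcadeceaadeee')
  11 → (17, 'ceaadeee')
  12 → (0, 'cebccbdebdaebcadeceaadeee')
  13 → (9, 'daebcadeceaadeee')
  14 → (6, 'debdaebcadeceaadeee')
  15 → (15, 'deceaadeee')
  16 → (21, 'deee')
  17 → (24, 'e')
  18 → (18, 'eaadeee')
  19 → (11, 'ebcadeceaadeee')
  20 → (1, 'ebccbdebdaebcadeceaadeee')
  21 → (7, 'ebdaebcadeceaadeee')
  22 → (16, 'eceaadeee')
  23 → (23, 'ee')
  24 → (22, 'eee')

SA = [19, 14, 20, 10, 12, 2, 8, 5, 13, 4, 3, 17, 0, 9, 6, 15, 21, 24, 18, 11, 1, 7, 16, 23, 22]
rank  pair      lcp
   1  s[19:],s[14:]  1  'a'
   2  s[14:],s[20:]  3  'ade'
   3  s[20:],s[10:]  1  'a'
   4  s[10:],s[12:]  0  ''
   5  s[12:],s[2:]  2  'bc'
   6  s[2:],s[8:]  1  'b'
   7  s[8:],s[5:]  2  'bd'
   8  s[5:],s[13:]  0  ''
   9  s[13:],s[4:]  1  'c'
  10  s[4:],s[3:]  1  'c'
  11  s[3:],s[17:]  1  'c'
  12  s[17:],s[0:]  2  'ce'
  13  s[0:],s[9:]  0  ''
  14  s[9:],s[6:]  1  'd'
  15  s[6:],s[15:]  2  'de'
  16  s[15:],s[21:]  2  'de'
  17  s[21:],s[24:]  0  ''
  18  s[24:],s[18:]  1  'e'
  19  s[18:],s[11:]  1  'e'
  20  s[11:],s[1:]  3  'ebc'
  21  s[1:],s[7:]  2  'eb'
  22  s[7:],s[16:]  1  'e'
  23  s[16:],s[23:]  1  'e'
  24  s[23:],s[22:]  2  'ee'

[0, 1, 3, 1, 0, 2, 1, 2, 0, 1, 1, 1, 2, 0, 1, 2, 2, 0, 1, 1, 3, 2, 1, 1, 2]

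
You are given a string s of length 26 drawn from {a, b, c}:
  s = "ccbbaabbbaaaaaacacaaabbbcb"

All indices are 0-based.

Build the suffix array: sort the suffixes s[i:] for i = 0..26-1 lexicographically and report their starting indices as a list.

[9, 10, 11, 18, 12, 4, 19, 13, 5, 20, 16, 14, 25, 8, 3, 7, 2, 6, 21, 22, 23, 17, 15, 24, 1, 0]

sorted suffixes:
  #0 SA[0]=9  'aaaaaacacaaabbbcb'
  #1 SA[1]=10  'aaaaacacaaabbbcb'
  #2 SA[2]=11  'aaaacacaaabbbcb'
  #3 SA[3]=18  'aaabbbcb'
  #4 SA[4]=12  'aaacacaaabbbcb'
  #5 SA[5]=4  'aabbbaaaaaacacaaabbbcb'
  #6 SA[6]=19  'aabbbcb'
  #7 SA[7]=13  'aacacaaabbbcb'
  #8 SA[8]=5  'abbbaaaaaacacaaabbbcb'
  #9 SA[9]=20  'abbbcb'
  #10 SA[10]=16  'acaaabbbcb'
  #11 SA[11]=14  'acacaaabbbcb'
  #12 SA[12]=25  'b'
  #13 SA[13]=8  'baaaaaacacaaabbbcb'
  #14 SA[14]=3  'baabbbaaaaaacacaaabbbcb'
  #15 SA[15]=7  'bbaaaaaacacaaabbbcb'
  #16 SA[16]=2  'bbaabbbaaaaaacacaaabbbcb'
  #17 SA[17]=6  'bbbaaaaaacacaaabbbcb'
  #18 SA[18]=21  'bbbcb'
  #19 SA[19]=22  'bbcb'
  #20 SA[20]=23  'bcb'
  #21 SA[21]=17  'caaabbbcb'
  #22 SA[22]=15  'cacaaabbbcb'
  #23 SA[23]=24  'cb'
  #24 SA[24]=1  'cbbaabbbaaaaaacacaaabbbcb'
  #25 SA[25]=0  'ccbbaabbbaaaaaacacaaabbbcb'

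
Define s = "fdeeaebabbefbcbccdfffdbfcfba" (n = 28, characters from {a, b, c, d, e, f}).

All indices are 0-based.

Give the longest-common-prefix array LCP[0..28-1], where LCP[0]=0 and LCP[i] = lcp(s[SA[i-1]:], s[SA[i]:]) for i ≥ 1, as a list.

[0, 1, 1, 0, 2, 1, 1, 2, 1, 1, 0, 1, 1, 1, 0, 1, 1, 0, 1, 1, 1, 0, 2, 1, 1, 2, 1, 2]

rank | idx | suffix
   0 |  27 | a
   1 |   7 | abbefbcbccdfffdbfcfba
   2 |   4 | aebabbefbcbccdfffdbfcfba
   3 |  26 | ba
   4 |   6 | babbefbcbccdfffdbfcfba
   5 |   8 | bbefbcbccdfffdbfcfba
   6 |  12 | bcbccdfffdbfcfba
   7 |  14 | bccdfffdbfcfba
   8 |   9 | befbcbccdfffdbfcfba
   9 |  22 | bfcfba
  10 |  13 | cbccdfffdbfcfba
  11 |  15 | ccdfffdbfcfba
  12 |  16 | cdfffdbfcfba
  13 |  24 | cfba
  14 |  21 | dbfcfba
  15 |   1 | deeaebabbefbcbccdfffdbfcfba
  16 |  17 | dfffdbfcfba
  17 |   3 | eaebabbefbcbccdfffdbfcfba
  18 |   5 | ebabbefbcbccdfffdbfcfba
  19 |   2 | eeaebabbefbcbccdfffdbfcfba
  20 |  10 | efbcbccdfffdbfcfba
  21 |  25 | fba
  22 |  11 | fbcbccdfffdbfcfba
  23 |  23 | fcfba
  24 |  20 | fdbfcfba
  25 |   0 | fdeeaebabbefbcbccdfffdbfcfba
  26 |  19 | ffdbfcfba
  27 |  18 | fffdbfcfba

SA = [27, 7, 4, 26, 6, 8, 12, 14, 9, 22, 13, 15, 16, 24, 21, 1, 17, 3, 5, 2, 10, 25, 11, 23, 20, 0, 19, 18]
rank  pair      lcp
   1  s[27:],s[7:]  1  'a'
   2  s[7:],s[4:]  1  'a'
   3  s[4:],s[26:]  0  ''
   4  s[26:],s[6:]  2  'ba'
   5  s[6:],s[8:]  1  'b'
   6  s[8:],s[12:]  1  'b'
   7  s[12:],s[14:]  2  'bc'
   8  s[14:],s[9:]  1  'b'
   9  s[9:],s[22:]  1  'b'
  10  s[22:],s[13:]  0  ''
  11  s[13:],s[15:]  1  'c'
  12  s[15:],s[16:]  1  'c'
  13  s[16:],s[24:]  1  'c'
  14  s[24:],s[21:]  0  ''
  15  s[21:],s[1:]  1  'd'
  16  s[1:],s[17:]  1  'd'
  17  s[17:],s[3:]  0  ''
  18  s[3:],s[5:]  1  'e'
  19  s[5:],s[2:]  1  'e'
  20  s[2:],s[10:]  1  'e'
  21  s[10:],s[25:]  0  ''
  22  s[25:],s[11:]  2  'fb'
  23  s[11:],s[23:]  1  'f'
  24  s[23:],s[20:]  1  'f'
  25  s[20:],s[0:]  2  'fd'
  26  s[0:],s[19:]  1  'f'
  27  s[19:],s[18:]  2  'ff'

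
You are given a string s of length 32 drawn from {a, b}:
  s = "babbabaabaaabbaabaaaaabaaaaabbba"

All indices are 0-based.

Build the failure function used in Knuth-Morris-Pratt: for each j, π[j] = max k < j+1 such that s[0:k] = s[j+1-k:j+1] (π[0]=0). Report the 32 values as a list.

[0, 0, 1, 1, 2, 3, 2, 0, 1, 2, 0, 0, 1, 1, 2, 0, 1, 2, 0, 0, 0, 0, 1, 2, 0, 0, 0, 0, 1, 1, 1, 2]

π[0] = 0
j=1 s[j]='a': π[1]=0 (border '')
j=2 s[j]='b': π[2]=1 (border 'b')
j=3 s[j]='b': k: 1→0; π[3]=1 (border 'b')
j=4 s[j]='a': π[4]=2 (border 'ba')
j=5 s[j]='b': π[5]=3 (border 'bab')
j=6 s[j]='a': k: 3→1; π[6]=2 (border 'ba')
j=7 s[j]='a': k: 2→0; π[7]=0 (border '')
j=8 s[j]='b': π[8]=1 (border 'b')
j=9 s[j]='a': π[9]=2 (border 'ba')
j=10 s[j]='a': k: 2→0; π[10]=0 (border '')
j=11 s[j]='a': π[11]=0 (border '')
j=12 s[j]='b': π[12]=1 (border 'b')
j=13 s[j]='b': k: 1→0; π[13]=1 (border 'b')
j=14 s[j]='a': π[14]=2 (border 'ba')
j=15 s[j]='a': k: 2→0; π[15]=0 (border '')
j=16 s[j]='b': π[16]=1 (border 'b')
j=17 s[j]='a': π[17]=2 (border 'ba')
j=18 s[j]='a': k: 2→0; π[18]=0 (border '')
j=19 s[j]='a': π[19]=0 (border '')
j=20 s[j]='a': π[20]=0 (border '')
j=21 s[j]='a': π[21]=0 (border '')
j=22 s[j]='b': π[22]=1 (border 'b')
j=23 s[j]='a': π[23]=2 (border 'ba')
j=24 s[j]='a': k: 2→0; π[24]=0 (border '')
j=25 s[j]='a': π[25]=0 (border '')
j=26 s[j]='a': π[26]=0 (border '')
j=27 s[j]='a': π[27]=0 (border '')
j=28 s[j]='b': π[28]=1 (border 'b')
j=29 s[j]='b': k: 1→0; π[29]=1 (border 'b')
j=30 s[j]='b': k: 1→0; π[30]=1 (border 'b')
j=31 s[j]='a': π[31]=2 (border 'ba')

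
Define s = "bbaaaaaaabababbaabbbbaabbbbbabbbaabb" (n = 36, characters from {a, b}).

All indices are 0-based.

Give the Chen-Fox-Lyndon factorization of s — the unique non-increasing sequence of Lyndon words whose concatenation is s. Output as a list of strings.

["b", "b", "aaaaaaabababbaabbbbaabbbbbabbbaabb"]

emit factor 1: 'b' (i=0, period=1)
emit factor 2: 'b' (i=1, period=1)
emit factor 3: 'aaaaaaabababbaabbbbaabbbbbabbbaabb' (i=2, period=34)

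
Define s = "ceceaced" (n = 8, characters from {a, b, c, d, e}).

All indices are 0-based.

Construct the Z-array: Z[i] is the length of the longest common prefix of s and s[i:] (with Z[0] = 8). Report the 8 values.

[8, 0, 2, 0, 0, 2, 0, 0]

Z[0]=8
i=1: i≥r, start 0; Z[1]=0
i=2: i≥r, start 0; Z[2]=2 grow→box=[2,4)
i=3: min(r-i=1, Z[1]=0)=0; Z[3]=0
i=4: i≥r, start 0; Z[4]=0
i=5: i≥r, start 0; Z[5]=2 grow→box=[5,7)
i=6: min(r-i=1, Z[1]=0)=0; Z[6]=0
i=7: i≥r, start 0; Z[7]=0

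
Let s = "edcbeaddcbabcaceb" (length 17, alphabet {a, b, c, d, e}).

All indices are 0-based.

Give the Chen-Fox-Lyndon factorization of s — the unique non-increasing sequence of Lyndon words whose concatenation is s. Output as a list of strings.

emit factor 1: 'e' (i=0, period=1)
emit factor 2: 'd' (i=1, period=1)
emit factor 3: 'c' (i=2, period=1)
emit factor 4: 'be' (i=3, period=2)
emit factor 5: 'addcb' (i=5, period=5)
emit factor 6: 'abcaceb' (i=10, period=7)

["e", "d", "c", "be", "addcb", "abcaceb"]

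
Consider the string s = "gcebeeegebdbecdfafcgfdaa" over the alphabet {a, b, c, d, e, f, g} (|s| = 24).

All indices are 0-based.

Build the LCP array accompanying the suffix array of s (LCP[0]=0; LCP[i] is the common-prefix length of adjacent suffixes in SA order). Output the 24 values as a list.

[0, 1, 1, 0, 1, 2, 0, 1, 1, 0, 1, 1, 0, 2, 1, 1, 2, 1, 0, 1, 1, 0, 1, 1]

rank | idx | suffix
   0 |  23 | a
   1 |  22 | aa
   2 |  16 | afcgfdaa
   3 |   9 | bdbecdfafcgfdaa
   4 |  11 | becdfafcgfdaa
   5 |   3 | beeegebdbecdfafcgfdaa
   6 |  13 | cdfafcgfdaa
   7 |   1 | cebeeegebdbecdfafcgfdaa
   8 |  18 | cgfdaa
   9 |  21 | daa
  10 |  10 | dbecdfafcgfdaa
  11 |  14 | dfafcgfdaa
  12 |   8 | ebdbecdfafcgfdaa
  13 |   2 | ebeeegebdbecdfafcgfdaa
  14 |  12 | ecdfafcgfdaa
  15 |   4 | eeegebdbecdfafcgfdaa
  16 |   5 | eegebdbecdfafcgfdaa
  17 |   6 | egebdbecdfafcgfdaa
  18 |  15 | fafcgfdaa
  19 |  17 | fcgfdaa
  20 |  20 | fdaa
  21 |   0 | gcebeeegebdbecdfafcgfdaa
  22 |   7 | gebdbecdfafcgfdaa
  23 |  19 | gfdaa

SA = [23, 22, 16, 9, 11, 3, 13, 1, 18, 21, 10, 14, 8, 2, 12, 4, 5, 6, 15, 17, 20, 0, 7, 19]
rank  pair      lcp
   1  s[23:],s[22:]  1  'a'
   2  s[22:],s[16:]  1  'a'
   3  s[16:],s[9:]  0  ''
   4  s[9:],s[11:]  1  'b'
   5  s[11:],s[3:]  2  'be'
   6  s[3:],s[13:]  0  ''
   7  s[13:],s[1:]  1  'c'
   8  s[1:],s[18:]  1  'c'
   9  s[18:],s[21:]  0  ''
  10  s[21:],s[10:]  1  'd'
  11  s[10:],s[14:]  1  'd'
  12  s[14:],s[8:]  0  ''
  13  s[8:],s[2:]  2  'eb'
  14  s[2:],s[12:]  1  'e'
  15  s[12:],s[4:]  1  'e'
  16  s[4:],s[5:]  2  'ee'
  17  s[5:],s[6:]  1  'e'
  18  s[6:],s[15:]  0  ''
  19  s[15:],s[17:]  1  'f'
  20  s[17:],s[20:]  1  'f'
  21  s[20:],s[0:]  0  ''
  22  s[0:],s[7:]  1  'g'
  23  s[7:],s[19:]  1  'g'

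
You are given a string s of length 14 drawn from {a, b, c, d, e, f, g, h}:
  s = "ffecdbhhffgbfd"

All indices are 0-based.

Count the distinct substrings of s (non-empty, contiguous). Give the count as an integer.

rank | idx | suffix
   0 |  11 | bfd
   1 |   5 | bhhffgbfd
   2 |   3 | cdbhhffgbfd
   3 |  13 | d
   4 |   4 | dbhhffgbfd
   5 |   2 | ecdbhhffgbfd
   6 |  12 | fd
   7 |   1 | fecdbhhffgbfd
   8 |   0 | ffecdbhhffgbfd
   9 |   8 | ffgbfd
  10 |   9 | fgbfd
  11 |  10 | gbfd
  12 |   7 | hffgbfd
  13 |   6 | hhffgbfd

SA = [11, 5, 3, 13, 4, 2, 12, 1, 0, 8, 9, 10, 7, 6]
i: (SA[i-1],SA[i]) lcp shared
  1: (11,5) 1 'b'
  2: (5,3) 0 ''
  3: (3,13) 0 ''
  4: (13,4) 1 'd'
  5: (4,2) 0 ''
  6: (2,12) 0 ''
  7: (12,1) 1 'f'
  8: (1,0) 1 'f'
  9: (0,8) 2 'ff'
  10: (8,9) 1 'f'
  11: (9,10) 0 ''
  12: (10,7) 0 ''
  13: (7,6) 1 'h'

n(n+1)/2 = 14·15/2 = 105
Σ LCP = 0 + 1 + 0 + 0 + 1 + 0 + 0 + 1 + 1 + 2 + 1 + 0 + 0 + 1 = 8
distinct = 105 − 8 = 97

97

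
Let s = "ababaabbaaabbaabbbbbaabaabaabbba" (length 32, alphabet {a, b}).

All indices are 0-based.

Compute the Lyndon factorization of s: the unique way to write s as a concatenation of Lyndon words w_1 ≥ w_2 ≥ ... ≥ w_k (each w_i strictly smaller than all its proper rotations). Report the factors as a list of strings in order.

["ab", "ab", "aabb", "aaabbaabbbbbaabaabaabbb", "a"]

emit factor 1: 'ab' (i=0, period=2)
emit factor 2: 'ab' (i=2, period=2)
emit factor 3: 'aabb' (i=4, period=4)
emit factor 4: 'aaabbaabbbbbaabaabaabbb' (i=8, period=23)
emit factor 5: 'a' (i=31, period=1)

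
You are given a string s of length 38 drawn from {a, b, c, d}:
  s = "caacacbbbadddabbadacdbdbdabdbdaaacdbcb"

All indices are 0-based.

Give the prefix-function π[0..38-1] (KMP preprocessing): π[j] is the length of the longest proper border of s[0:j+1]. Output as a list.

[0, 0, 0, 1, 2, 1, 0, 0, 0, 0, 0, 0, 0, 0, 0, 0, 0, 0, 0, 1, 0, 0, 0, 0, 0, 0, 0, 0, 0, 0, 0, 0, 0, 1, 0, 0, 1, 0]

π[0] = 0
j=1 s[j]='a': π[1]=0 (border '')
j=2 s[j]='a': π[2]=0 (border '')
j=3 s[j]='c': π[3]=1 (border 'c')
j=4 s[j]='a': π[4]=2 (border 'ca')
j=5 s[j]='c': k: 2→0; π[5]=1 (border 'c')
j=6 s[j]='b': k: 1→0; π[6]=0 (border '')
j=7 s[j]='b': π[7]=0 (border '')
j=8 s[j]='b': π[8]=0 (border '')
j=9 s[j]='a': π[9]=0 (border '')
j=10 s[j]='d': π[10]=0 (border '')
j=11 s[j]='d': π[11]=0 (border '')
j=12 s[j]='d': π[12]=0 (border '')
j=13 s[j]='a': π[13]=0 (border '')
j=14 s[j]='b': π[14]=0 (border '')
j=15 s[j]='b': π[15]=0 (border '')
j=16 s[j]='a': π[16]=0 (border '')
j=17 s[j]='d': π[17]=0 (border '')
j=18 s[j]='a': π[18]=0 (border '')
j=19 s[j]='c': π[19]=1 (border 'c')
j=20 s[j]='d': k: 1→0; π[20]=0 (border '')
j=21 s[j]='b': π[21]=0 (border '')
j=22 s[j]='d': π[22]=0 (border '')
j=23 s[j]='b': π[23]=0 (border '')
j=24 s[j]='d': π[24]=0 (border '')
j=25 s[j]='a': π[25]=0 (border '')
j=26 s[j]='b': π[26]=0 (border '')
j=27 s[j]='d': π[27]=0 (border '')
j=28 s[j]='b': π[28]=0 (border '')
j=29 s[j]='d': π[29]=0 (border '')
j=30 s[j]='a': π[30]=0 (border '')
j=31 s[j]='a': π[31]=0 (border '')
j=32 s[j]='a': π[32]=0 (border '')
j=33 s[j]='c': π[33]=1 (border 'c')
j=34 s[j]='d': k: 1→0; π[34]=0 (border '')
j=35 s[j]='b': π[35]=0 (border '')
j=36 s[j]='c': π[36]=1 (border 'c')
j=37 s[j]='b': k: 1→0; π[37]=0 (border '')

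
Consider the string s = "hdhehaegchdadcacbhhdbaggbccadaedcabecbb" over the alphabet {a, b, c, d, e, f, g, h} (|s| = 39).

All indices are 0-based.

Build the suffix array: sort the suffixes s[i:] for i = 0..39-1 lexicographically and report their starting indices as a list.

rank | idx | suffix
   0 |  33 | abecbb
   1 |  14 | acbhhdbaggbccadaedcabecbb
   2 |  27 | adaedcabecbb
   3 |  11 | adcacbhhdbaggbccadaedcabecbb
   4 |  29 | aedcabecbb
   5 |   5 | aegchdadcacbhhdbaggbccadaedcabecbb
   6 |  21 | aggbccadaedcabecbb
   7 |  38 | b
   8 |  20 | baggbccadaedcabecbb
   9 |  37 | bb
  10 |  24 | bccadaedcabecbb
  11 |  34 | becbb
  12 |  16 | bhhdbaggbccadaedcabecbb
  13 |  32 | cabecbb
  14 |  13 | cacbhhdbaggbccadaedcabecbb
  15 |  26 | cadaedcabecbb
  16 |  36 | cbb
  17 |  15 | cbhhdbaggbccadaedcabecbb
  18 |  25 | ccadaedcabecbb
  19 |   8 | chdadcacbhhdbaggbccadaedcabecbb
  20 |  10 | dadcacbhhdbaggbccadaedcabecbb
  21 |  28 | daedcabecbb
  22 |  19 | dbaggbccadaedcabecbb
  23 |  31 | dcabecbb
  24 |  12 | dcacbhhdbaggbccadaedcabecbb
  25 |   1 | dhehaegchdadcacbhhdbaggbccadaedcabecbb
  26 |  35 | ecbb
  27 |  30 | edcabecbb
  28 |   6 | egchdadcacbhhdbaggbccadaedcabecbb
  29 |   3 | ehaegchdadcacbhhdbaggbccadaedcabecbb
  30 |  23 | gbccadaedcabecbb
  31 |   7 | gchdadcacbhhdbaggbccadaedcabecbb
  32 |  22 | ggbccadaedcabecbb
  33 |   4 | haegchdadcacbhhdbaggbccadaedcabecbb
  34 |   9 | hdadcacbhhdbaggbccadaedcabecbb
  35 |  18 | hdbaggbccadaedcabecbb
  36 |   0 | hdhehaegchdadcacbhhdbaggbccadaedcabecbb
  37 |   2 | hehaegchdadcacbhhdbaggbccadaedcabecbb
  38 |  17 | hhdbaggbccadaedcabecbb

[33, 14, 27, 11, 29, 5, 21, 38, 20, 37, 24, 34, 16, 32, 13, 26, 36, 15, 25, 8, 10, 28, 19, 31, 12, 1, 35, 30, 6, 3, 23, 7, 22, 4, 9, 18, 0, 2, 17]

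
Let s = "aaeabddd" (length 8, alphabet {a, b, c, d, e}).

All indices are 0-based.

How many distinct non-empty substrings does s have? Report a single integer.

31

rank | idx | suffix
   0 |   0 | aaeabddd
   1 |   3 | abddd
   2 |   1 | aeabddd
   3 |   4 | bddd
   4 |   7 | d
   5 |   6 | dd
   6 |   5 | ddd
   7 |   2 | eabddd

SA = [0, 3, 1, 4, 7, 6, 5, 2]
rank  pair      lcp
   1  s[0:],s[3:]  1  'a'
   2  s[3:],s[1:]  1  'a'
   3  s[1:],s[4:]  0  ''
   4  s[4:],s[7:]  0  ''
   5  s[7:],s[6:]  1  'd'
   6  s[6:],s[5:]  2  'dd'
   7  s[5:],s[2:]  0  ''

n(n+1)/2 = 8·9/2 = 36
Σ LCP = 0 + 1 + 1 + 0 + 0 + 1 + 2 + 0 = 5
distinct = 36 − 5 = 31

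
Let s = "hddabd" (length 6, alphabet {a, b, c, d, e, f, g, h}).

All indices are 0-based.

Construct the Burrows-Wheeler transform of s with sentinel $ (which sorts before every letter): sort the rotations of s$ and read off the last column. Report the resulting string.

ddabdh$

rank  rotation last
    0  $hddabd  d
    1  abd$hdd  d
    2  bd$hdda  a
    3  d$hddab  b
    4  dabd$hd  d
    5  ddabd$h  h
    6  hddabd$  $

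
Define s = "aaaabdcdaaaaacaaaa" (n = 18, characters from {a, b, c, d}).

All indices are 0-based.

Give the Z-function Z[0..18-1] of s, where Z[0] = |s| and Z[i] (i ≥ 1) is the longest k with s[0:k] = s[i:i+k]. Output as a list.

Z[0]=18
i=1: outside box; Z[1]=3 grow→box=[1,4)
i=2: min(r-i=2, Z[1]=3)=2; Z[2]=2
i=3: min(r-i=1, Z[2]=2)=1; Z[3]=1
i=4: outside box; Z[4]=0
i=5: outside box; Z[5]=0
i=6: outside box; Z[6]=0
i=7: outside box; Z[7]=0
i=8: outside box; Z[8]=4 grow→box=[8,12)
i=9: min(r-i=3, Z[1]=3)=3; Z[9]=4 grow→box=[9,13)
i=10: min(r-i=3, Z[1]=3)=3; Z[10]=3
i=11: min(r-i=2, Z[2]=2)=2; Z[11]=2
i=12: min(r-i=1, Z[3]=1)=1; Z[12]=1
i=13: outside box; Z[13]=0
i=14: outside box; Z[14]=4 grow→box=[14,18)
i=15: min(r-i=3, Z[1]=3)=3; Z[15]=3
i=16: min(r-i=2, Z[2]=2)=2; Z[16]=2
i=17: min(r-i=1, Z[3]=1)=1; Z[17]=1

[18, 3, 2, 1, 0, 0, 0, 0, 4, 4, 3, 2, 1, 0, 4, 3, 2, 1]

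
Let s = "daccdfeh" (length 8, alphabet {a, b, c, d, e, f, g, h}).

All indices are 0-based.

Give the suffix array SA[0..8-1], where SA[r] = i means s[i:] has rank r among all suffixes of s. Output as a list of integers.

[1, 2, 3, 0, 4, 6, 5, 7]

rank→(start, suffix):
  0 → (1, 'accdfeh')
  1 → (2, 'ccdfeh')
  2 → (3, 'cdfeh')
  3 → (0, 'daccdfeh')
  4 → (4, 'dfeh')
  5 → (6, 'eh')
  6 → (5, 'feh')
  7 → (7, 'h')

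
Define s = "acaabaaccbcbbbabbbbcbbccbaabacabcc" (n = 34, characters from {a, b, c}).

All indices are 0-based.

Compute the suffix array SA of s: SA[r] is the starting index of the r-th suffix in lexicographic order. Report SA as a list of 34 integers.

[2, 25, 5, 3, 26, 14, 30, 0, 28, 6, 24, 4, 13, 27, 12, 11, 15, 16, 17, 20, 9, 18, 31, 21, 33, 1, 29, 23, 10, 19, 8, 32, 22, 7]

sorted suffixes:
  #0 SA[0]=2  'aabaaccbcbbbabbbbcbbccbaabacabcc'
  #1 SA[1]=25  'aabacabcc'
  #2 SA[2]=5  'aaccbcbbbabbbbcbbccbaabacabcc'
  #3 SA[3]=3  'abaaccbcbbbabbbbcbbccbaabacabcc'
  #4 SA[4]=26  'abacabcc'
  #5 SA[5]=14  'abbbbcbbccbaabacabcc'
  #6 SA[6]=30  'abcc'
  #7 SA[7]=0  'acaabaaccbcbbbabbbbcbbccbaabacabcc'
  #8 SA[8]=28  'acabcc'
  #9 SA[9]=6  'accbcbbbabbbbcbbccbaabacabcc'
  #10 SA[10]=24  'baabacabcc'
  #11 SA[11]=4  'baaccbcbbbabbbbcbbccbaabacabcc'
  #12 SA[12]=13  'babbbbcbbccbaabacabcc'
  #13 SA[13]=27  'bacabcc'
  #14 SA[14]=12  'bbabbbbcbbccbaabacabcc'
  #15 SA[15]=11  'bbbabbbbcbbccbaabacabcc'
  #16 SA[16]=15  'bbbbcbbccbaabacabcc'
  #17 SA[17]=16  'bbbcbbccbaabacabcc'
  #18 SA[18]=17  'bbcbbccbaabacabcc'
  #19 SA[19]=20  'bbccbaabacabcc'
  #20 SA[20]=9  'bcbbbabbbbcbbccbaabacabcc'
  #21 SA[21]=18  'bcbbccbaabacabcc'
  #22 SA[22]=31  'bcc'
  #23 SA[23]=21  'bccbaabacabcc'
  #24 SA[24]=33  'c'
  #25 SA[25]=1  'caabaaccbcbbbabbbbcbbccbaabacabcc'
  #26 SA[26]=29  'cabcc'
  #27 SA[27]=23  'cbaabacabcc'
  #28 SA[28]=10  'cbbbabbbbcbbccbaabacabcc'
  #29 SA[29]=19  'cbbccbaabacabcc'
  #30 SA[30]=8  'cbcbbbabbbbcbbccbaabacabcc'
  #31 SA[31]=32  'cc'
  #32 SA[32]=22  'ccbaabacabcc'
  #33 SA[33]=7  'ccbcbbbabbbbcbbccbaabacabcc'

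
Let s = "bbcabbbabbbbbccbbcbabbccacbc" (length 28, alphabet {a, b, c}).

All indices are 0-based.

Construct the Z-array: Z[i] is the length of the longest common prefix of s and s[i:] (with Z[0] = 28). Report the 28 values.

Z[0]=28
i=1: outside box; Z[1]=1 grow→box=[1,2)
i=2: outside box; Z[2]=0
i=3: outside box; Z[3]=0
i=4: outside box; Z[4]=2 grow→box=[4,6)
i=5: min(r-i=1, Z[1]=1)=1; Z[5]=2 grow→box=[5,7)
i=6: min(r-i=1, Z[1]=1)=1; Z[6]=1
i=7: outside box; Z[7]=0
i=8: outside box; Z[8]=2 grow→box=[8,10)
i=9: min(r-i=1, Z[1]=1)=1; Z[9]=2 grow→box=[9,11)
i=10: min(r-i=1, Z[1]=1)=1; Z[10]=2 grow→box=[10,12)
i=11: min(r-i=1, Z[1]=1)=1; Z[11]=3 grow→box=[11,14)
i=12: min(r-i=2, Z[1]=1)=1; Z[12]=1
i=13: min(r-i=1, Z[2]=0)=0; Z[13]=0
i=14: outside box; Z[14]=0
i=15: outside box; Z[15]=3 grow→box=[15,18)
i=16: min(r-i=2, Z[1]=1)=1; Z[16]=1
i=17: min(r-i=1, Z[2]=0)=0; Z[17]=0
i=18: outside box; Z[18]=1 grow→box=[18,19)
i=19: outside box; Z[19]=0
i=20: outside box; Z[20]=3 grow→box=[20,23)
i=21: min(r-i=2, Z[1]=1)=1; Z[21]=1
i=22: min(r-i=1, Z[2]=0)=0; Z[22]=0
i=23: outside box; Z[23]=0
i=24: outside box; Z[24]=0
i=25: outside box; Z[25]=0
i=26: outside box; Z[26]=1 grow→box=[26,27)
i=27: outside box; Z[27]=0

[28, 1, 0, 0, 2, 2, 1, 0, 2, 2, 2, 3, 1, 0, 0, 3, 1, 0, 1, 0, 3, 1, 0, 0, 0, 0, 1, 0]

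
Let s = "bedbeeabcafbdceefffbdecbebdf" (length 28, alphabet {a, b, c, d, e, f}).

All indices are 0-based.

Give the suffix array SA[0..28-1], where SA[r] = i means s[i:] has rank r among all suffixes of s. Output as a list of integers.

rank→(start, suffix):
  0 → (6, 'abcafbdceefffbdecbebdf')
  1 → (9, 'afbdceefffbdecbebdf')
  2 → (7, 'bcafbdceefffbdecbebdf')
  3 → (11, 'bdceefffbdecbebdf')
  4 → (19, 'bdecbebdf')
  5 → (25, 'bdf')
  6 → (23, 'bebdf')
  7 → (0, 'bedbeeabcafbdceefffbdecbebdf')
  8 → (3, 'beeabcafbdceefffbdecbebdf')
  9 → (8, 'cafbdceefffbdecbebdf')
  10 → (22, 'cbebdf')
  11 → (13, 'ceefffbdecbebdf')
  12 → (2, 'dbeeabcafbdceefffbdecbebdf')
  13 → (12, 'dceefffbdecbebdf')
  14 → (20, 'decbebdf')
  15 → (26, 'df')
  16 → (5, 'eabcafbdceefffbdecbebdf')
  17 → (24, 'ebdf')
  18 → (21, 'ecbebdf')
  19 → (1, 'edbeeabcafbdceefffbdecbebdf')
  20 → (4, 'eeabcafbdceefffbdecbebdf')
  21 → (14, 'eefffbdecbebdf')
  22 → (15, 'efffbdecbebdf')
  23 → (27, 'f')
  24 → (10, 'fbdceefffbdecbebdf')
  25 → (18, 'fbdecbebdf')
  26 → (17, 'ffbdecbebdf')
  27 → (16, 'fffbdecbebdf')

[6, 9, 7, 11, 19, 25, 23, 0, 3, 8, 22, 13, 2, 12, 20, 26, 5, 24, 21, 1, 4, 14, 15, 27, 10, 18, 17, 16]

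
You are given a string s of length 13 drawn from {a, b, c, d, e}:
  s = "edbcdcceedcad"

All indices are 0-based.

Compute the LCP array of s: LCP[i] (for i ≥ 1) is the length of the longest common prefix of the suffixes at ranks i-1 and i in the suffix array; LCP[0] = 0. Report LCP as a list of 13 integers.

[0, 0, 0, 1, 1, 1, 0, 1, 1, 2, 0, 2, 1]

rank | idx | suffix
   0 |  11 | ad
   1 |   2 | bcdcceedcad
   2 |  10 | cad
   3 |   5 | cceedcad
   4 |   3 | cdcceedcad
   5 |   6 | ceedcad
   6 |  12 | d
   7 |   1 | dbcdcceedcad
   8 |   9 | dcad
   9 |   4 | dcceedcad
  10 |   0 | edbcdcceedcad
  11 |   8 | edcad
  12 |   7 | eedcad

SA = [11, 2, 10, 5, 3, 6, 12, 1, 9, 4, 0, 8, 7]
rank  pair      lcp
   1  s[11:],s[2:]  0  ''
   2  s[2:],s[10:]  0  ''
   3  s[10:],s[5:]  1  'c'
   4  s[5:],s[3:]  1  'c'
   5  s[3:],s[6:]  1  'c'
   6  s[6:],s[12:]  0  ''
   7  s[12:],s[1:]  1  'd'
   8  s[1:],s[9:]  1  'd'
   9  s[9:],s[4:]  2  'dc'
  10  s[4:],s[0:]  0  ''
  11  s[0:],s[8:]  2  'ed'
  12  s[8:],s[7:]  1  'e'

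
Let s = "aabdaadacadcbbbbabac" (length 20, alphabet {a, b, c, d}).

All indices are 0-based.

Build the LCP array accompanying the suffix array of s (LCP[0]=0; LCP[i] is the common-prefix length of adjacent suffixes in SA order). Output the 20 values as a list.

rank→(start, suffix):
  0 → (0, 'aabdaadacadcbbbbabac')
  1 → (4, 'aadacadcbbbbabac')
  2 → (16, 'abac')
  3 → (1, 'abdaadacadcbbbbabac')
  4 → (18, 'ac')
  5 → (7, 'acadcbbbbabac')
  6 → (5, 'adacadcbbbbabac')
  7 → (9, 'adcbbbbabac')
  8 → (15, 'babac')
  9 → (17, 'bac')
  10 → (14, 'bbabac')
  11 → (13, 'bbbabac')
  12 → (12, 'bbbbabac')
  13 → (2, 'bdaadacadcbbbbabac')
  14 → (19, 'c')
  15 → (8, 'cadcbbbbabac')
  16 → (11, 'cbbbbabac')
  17 → (3, 'daadacadcbbbbabac')
  18 → (6, 'dacadcbbbbabac')
  19 → (10, 'dcbbbbabac')

SA = [0, 4, 16, 1, 18, 7, 5, 9, 15, 17, 14, 13, 12, 2, 19, 8, 11, 3, 6, 10]
[i] adj suffixes → lcp
  [1] 0/4 → 2 ('aa')
  [2] 4/16 → 1 ('a')
  [3] 16/1 → 2 ('ab')
  [4] 1/18 → 1 ('a')
  [5] 18/7 → 2 ('ac')
  [6] 7/5 → 1 ('a')
  [7] 5/9 → 2 ('ad')
  [8] 9/15 → 0 ('')
  [9] 15/17 → 2 ('ba')
  [10] 17/14 → 1 ('b')
  [11] 14/13 → 2 ('bb')
  [12] 13/12 → 3 ('bbb')
  [13] 12/2 → 1 ('b')
  [14] 2/19 → 0 ('')
  [15] 19/8 → 1 ('c')
  [16] 8/11 → 1 ('c')
  [17] 11/3 → 0 ('')
  [18] 3/6 → 2 ('da')
  [19] 6/10 → 1 ('d')

[0, 2, 1, 2, 1, 2, 1, 2, 0, 2, 1, 2, 3, 1, 0, 1, 1, 0, 2, 1]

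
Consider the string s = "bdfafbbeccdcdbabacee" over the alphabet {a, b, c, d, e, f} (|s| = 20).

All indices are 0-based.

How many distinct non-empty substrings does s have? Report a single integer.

194

rank→(start, suffix):
  0 → (14, 'abacee')
  1 → (16, 'acee')
  2 → (3, 'afbbeccdcdbabacee')
  3 → (13, 'babacee')
  4 → (15, 'bacee')
  5 → (5, 'bbeccdcdbabacee')
  6 → (0, 'bdfafbbeccdcdbabacee')
  7 → (6, 'beccdcdbabacee')
  8 → (8, 'ccdcdbabacee')
  9 → (11, 'cdbabacee')
  10 → (9, 'cdcdbabacee')
  11 → (17, 'cee')
  12 → (12, 'dbabacee')
  13 → (10, 'dcdbabacee')
  14 → (1, 'dfafbbeccdcdbabacee')
  15 → (19, 'e')
  16 → (7, 'eccdcdbabacee')
  17 → (18, 'ee')
  18 → (2, 'fafbbeccdcdbabacee')
  19 → (4, 'fbbeccdcdbabacee')

SA = [14, 16, 3, 13, 15, 5, 0, 6, 8, 11, 9, 17, 12, 10, 1, 19, 7, 18, 2, 4]
[i] adj suffixes → lcp
  [1] 14/16 → 1 ('a')
  [2] 16/3 → 1 ('a')
  [3] 3/13 → 0 ('')
  [4] 13/15 → 2 ('ba')
  [5] 15/5 → 1 ('b')
  [6] 5/0 → 1 ('b')
  [7] 0/6 → 1 ('b')
  [8] 6/8 → 0 ('')
  [9] 8/11 → 1 ('c')
  [10] 11/9 → 2 ('cd')
  [11] 9/17 → 1 ('c')
  [12] 17/12 → 0 ('')
  [13] 12/10 → 1 ('d')
  [14] 10/1 → 1 ('d')
  [15] 1/19 → 0 ('')
  [16] 19/7 → 1 ('e')
  [17] 7/18 → 1 ('e')
  [18] 18/2 → 0 ('')
  [19] 2/4 → 1 ('f')

n(n+1)/2 = 20·21/2 = 210
Σ LCP = 0 + 1 + 1 + 0 + 2 + 1 + 1 + 1 + 0 + 1 + 2 + 1 + 0 + 1 + 1 + 0 + 1 + 1 + 0 + 1 = 16
distinct = 210 − 16 = 194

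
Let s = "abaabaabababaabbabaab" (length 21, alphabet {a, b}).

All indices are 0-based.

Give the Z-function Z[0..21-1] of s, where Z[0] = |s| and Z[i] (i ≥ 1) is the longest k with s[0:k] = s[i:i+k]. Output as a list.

Z[0]=21
i=1: fresh scan; Z[1]=0
i=2: fresh scan; Z[2]=1 grow→box=[2,3)
i=3: fresh scan; Z[3]=6 grow→box=[3,9)
i=4: min(r-i=5, Z[1]=0)=0; Z[4]=0
i=5: min(r-i=4, Z[2]=1)=1; Z[5]=1
i=6: min(r-i=3, Z[3]=6)=3; Z[6]=3
i=7: min(r-i=2, Z[4]=0)=0; Z[7]=0
i=8: min(r-i=1, Z[5]=1)=1; Z[8]=3 grow→box=[8,11)
i=9: min(r-i=2, Z[1]=0)=0; Z[9]=0
i=10: min(r-i=1, Z[2]=1)=1; Z[10]=5 grow→box=[10,15)
i=11: min(r-i=4, Z[1]=0)=0; Z[11]=0
i=12: min(r-i=3, Z[2]=1)=1; Z[12]=1
i=13: min(r-i=2, Z[3]=6)=2; Z[13]=2
i=14: min(r-i=1, Z[4]=0)=0; Z[14]=0
i=15: fresh scan; Z[15]=0
i=16: fresh scan; Z[16]=5 grow→box=[16,21)
i=17: min(r-i=4, Z[1]=0)=0; Z[17]=0
i=18: min(r-i=3, Z[2]=1)=1; Z[18]=1
i=19: min(r-i=2, Z[3]=6)=2; Z[19]=2
i=20: min(r-i=1, Z[4]=0)=0; Z[20]=0

[21, 0, 1, 6, 0, 1, 3, 0, 3, 0, 5, 0, 1, 2, 0, 0, 5, 0, 1, 2, 0]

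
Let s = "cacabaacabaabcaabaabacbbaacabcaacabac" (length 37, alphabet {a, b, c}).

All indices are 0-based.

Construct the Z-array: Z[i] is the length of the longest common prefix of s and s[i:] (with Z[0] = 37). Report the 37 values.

Z[0]=37
i=1: fresh scan; Z[1]=0
i=2: fresh scan; Z[2]=2 extend→box=[2,4)
i=3: min(r-i=1, Z[1]=0)=0; Z[3]=0
i=4: fresh scan; Z[4]=0
i=5: fresh scan; Z[5]=0
i=6: fresh scan; Z[6]=0
i=7: fresh scan; Z[7]=2 extend→box=[7,9)
i=8: min(r-i=1, Z[1]=0)=0; Z[8]=0
i=9: fresh scan; Z[9]=0
i=10: fresh scan; Z[10]=0
i=11: fresh scan; Z[11]=0
i=12: fresh scan; Z[12]=0
i=13: fresh scan; Z[13]=2 extend→box=[13,15)
i=14: min(r-i=1, Z[1]=0)=0; Z[14]=0
i=15: fresh scan; Z[15]=0
i=16: fresh scan; Z[16]=0
i=17: fresh scan; Z[17]=0
i=18: fresh scan; Z[18]=0
i=19: fresh scan; Z[19]=0
i=20: fresh scan; Z[20]=0
i=21: fresh scan; Z[21]=1 extend→box=[21,22)
i=22: fresh scan; Z[22]=0
i=23: fresh scan; Z[23]=0
i=24: fresh scan; Z[24]=0
i=25: fresh scan; Z[25]=0
i=26: fresh scan; Z[26]=2 extend→box=[26,28)
i=27: min(r-i=1, Z[1]=0)=0; Z[27]=0
i=28: fresh scan; Z[28]=0
i=29: fresh scan; Z[29]=2 extend→box=[29,31)
i=30: min(r-i=1, Z[1]=0)=0; Z[30]=0
i=31: fresh scan; Z[31]=0
i=32: fresh scan; Z[32]=2 extend→box=[32,34)
i=33: min(r-i=1, Z[1]=0)=0; Z[33]=0
i=34: fresh scan; Z[34]=0
i=35: fresh scan; Z[35]=0
i=36: fresh scan; Z[36]=1 extend→box=[36,37)

[37, 0, 2, 0, 0, 0, 0, 2, 0, 0, 0, 0, 0, 2, 0, 0, 0, 0, 0, 0, 0, 1, 0, 0, 0, 0, 2, 0, 0, 2, 0, 0, 2, 0, 0, 0, 1]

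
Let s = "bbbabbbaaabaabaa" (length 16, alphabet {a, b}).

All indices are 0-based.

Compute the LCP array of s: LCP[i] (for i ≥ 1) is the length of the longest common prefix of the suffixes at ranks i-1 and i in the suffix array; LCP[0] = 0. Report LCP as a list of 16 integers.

sorted suffixes:
  #0 SA[0]=15  'a'
  #1 SA[1]=14  'aa'
  #2 SA[2]=7  'aaabaabaa'
  #3 SA[3]=11  'aabaa'
  #4 SA[4]=8  'aabaabaa'
  #5 SA[5]=12  'abaa'
  #6 SA[6]=9  'abaabaa'
  #7 SA[7]=3  'abbbaaabaabaa'
  #8 SA[8]=13  'baa'
  #9 SA[9]=6  'baaabaabaa'
  #10 SA[10]=10  'baabaa'
  #11 SA[11]=2  'babbbaaabaabaa'
  #12 SA[12]=5  'bbaaabaabaa'
  #13 SA[13]=1  'bbabbbaaabaabaa'
  #14 SA[14]=4  'bbbaaabaabaa'
  #15 SA[15]=0  'bbbabbbaaabaabaa'

SA = [15, 14, 7, 11, 8, 12, 9, 3, 13, 6, 10, 2, 5, 1, 4, 0]
rank  pair      lcp
   1  s[15:],s[14:]  1  'a'
   2  s[14:],s[7:]  2  'aa'
   3  s[7:],s[11:]  2  'aa'
   4  s[11:],s[8:]  5  'aabaa'
   5  s[8:],s[12:]  1  'a'
   6  s[12:],s[9:]  4  'abaa'
   7  s[9:],s[3:]  2  'ab'
   8  s[3:],s[13:]  0  ''
   9  s[13:],s[6:]  3  'baa'
  10  s[6:],s[10:]  3  'baa'
  11  s[10:],s[2:]  2  'ba'
  12  s[2:],s[5:]  1  'b'
  13  s[5:],s[1:]  3  'bba'
  14  s[1:],s[4:]  2  'bb'
  15  s[4:],s[0:]  4  'bbba'

[0, 1, 2, 2, 5, 1, 4, 2, 0, 3, 3, 2, 1, 3, 2, 4]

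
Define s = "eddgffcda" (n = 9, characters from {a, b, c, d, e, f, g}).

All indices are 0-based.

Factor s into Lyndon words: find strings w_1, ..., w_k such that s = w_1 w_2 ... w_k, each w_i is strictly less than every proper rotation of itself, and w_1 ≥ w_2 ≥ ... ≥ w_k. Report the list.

["e", "ddgff", "cd", "a"]

emit factor 1: 'e' (i=0, period=1)
emit factor 2: 'ddgff' (i=1, period=5)
emit factor 3: 'cd' (i=6, period=2)
emit factor 4: 'a' (i=8, period=1)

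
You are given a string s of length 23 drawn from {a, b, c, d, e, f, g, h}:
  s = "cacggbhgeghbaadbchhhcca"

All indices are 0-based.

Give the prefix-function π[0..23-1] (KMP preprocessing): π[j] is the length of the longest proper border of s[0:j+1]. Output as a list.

[0, 0, 1, 0, 0, 0, 0, 0, 0, 0, 0, 0, 0, 0, 0, 0, 1, 0, 0, 0, 1, 1, 2]

π[0] = 0
j=1 s[j]='a': π[1]=0 (border '')
j=2 s[j]='c': π[2]=1 (border 'c')
j=3 s[j]='g': k: 1→0; π[3]=0 (border '')
j=4 s[j]='g': π[4]=0 (border '')
j=5 s[j]='b': π[5]=0 (border '')
j=6 s[j]='h': π[6]=0 (border '')
j=7 s[j]='g': π[7]=0 (border '')
j=8 s[j]='e': π[8]=0 (border '')
j=9 s[j]='g': π[9]=0 (border '')
j=10 s[j]='h': π[10]=0 (border '')
j=11 s[j]='b': π[11]=0 (border '')
j=12 s[j]='a': π[12]=0 (border '')
j=13 s[j]='a': π[13]=0 (border '')
j=14 s[j]='d': π[14]=0 (border '')
j=15 s[j]='b': π[15]=0 (border '')
j=16 s[j]='c': π[16]=1 (border 'c')
j=17 s[j]='h': k: 1→0; π[17]=0 (border '')
j=18 s[j]='h': π[18]=0 (border '')
j=19 s[j]='h': π[19]=0 (border '')
j=20 s[j]='c': π[20]=1 (border 'c')
j=21 s[j]='c': k: 1→0; π[21]=1 (border 'c')
j=22 s[j]='a': π[22]=2 (border 'ca')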